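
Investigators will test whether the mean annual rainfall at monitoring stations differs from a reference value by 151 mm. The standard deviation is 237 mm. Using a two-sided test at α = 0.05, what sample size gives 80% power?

For a one-sample z-test, n = ((z_{α/2} + z_β)·σ/δ)².
z_{α/2} = 1.960 (two-sided α = 0.05); z_β = 0.842 (power 80% → β = 0.2).
n = (2.802 × 237 / 151)² = 19.34
Round up: n = 20.

20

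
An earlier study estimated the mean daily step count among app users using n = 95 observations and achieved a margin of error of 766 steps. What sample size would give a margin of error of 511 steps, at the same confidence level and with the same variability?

Margin of error scales as 1/√n, so n₂ = n₁·(E₁/E₂)².
n₂ = 95 × (766/511)² = 95 × 2.247 = 213.46
Round up: n₂ = 214.

n = 214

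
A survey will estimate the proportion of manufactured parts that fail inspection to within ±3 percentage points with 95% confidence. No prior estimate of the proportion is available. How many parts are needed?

For a proportion with margin E = 0.03 at 95% confidence, z = 1.960.
With no prior estimate, use p = 0.5, which maximizes p(1−p) at 0.25.
n = 0.25 × (z/E)² = 0.25 × (1.960/0.03)² = 1067.11
Round up: n = 1068.

1068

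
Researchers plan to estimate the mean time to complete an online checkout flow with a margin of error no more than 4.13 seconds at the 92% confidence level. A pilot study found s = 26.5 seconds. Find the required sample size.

n = 127

For a mean, the margin of error is E = z·σ/√n, so n = (zσ/E)².
At 92% confidence, z = 1.751.
n = (1.751 × 26.5 / 4.13)² = 126.23
Round up: n = 127.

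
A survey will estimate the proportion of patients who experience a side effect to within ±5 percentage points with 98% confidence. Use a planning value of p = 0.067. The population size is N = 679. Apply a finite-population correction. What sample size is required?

For a proportion with margin E = 0.05 at 98% confidence, z = 2.326.
n = p̂(1−p̂)(z/E)² = 0.067 × 0.933 × (2.326/0.05)² = 135.28 — call this n₀.
Finite-population correction with N = 679: n = n₀ / (1 + (n₀−1)/N) = 135.28 / 1.198 = 112.92
Round up: n = 113.

113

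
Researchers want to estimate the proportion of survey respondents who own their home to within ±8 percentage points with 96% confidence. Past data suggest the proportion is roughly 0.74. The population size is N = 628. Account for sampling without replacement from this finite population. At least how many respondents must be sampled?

For a proportion with margin E = 0.08 at 96% confidence, z = 2.054.
n = p̂(1−p̂)(z/E)² = 0.74 × 0.26 × (2.054/0.08)² = 126.83 — call this n₀.
Finite-population correction with N = 628: n = n₀ / (1 + (n₀−1)/N) = 126.83 / 1.2 = 105.69
Round up: n = 106.

106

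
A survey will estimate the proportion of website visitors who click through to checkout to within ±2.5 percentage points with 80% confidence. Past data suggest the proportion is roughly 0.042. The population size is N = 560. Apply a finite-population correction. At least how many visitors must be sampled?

For a proportion with margin E = 0.025 at 80% confidence, z = 1.282.
n = p̂(1−p̂)(z/E)² = 0.042 × 0.958 × (1.282/0.025)² = 105.81 — call this n₀.
Finite-population correction with N = 560: n = n₀ / (1 + (n₀−1)/N) = 105.81 / 1.187 = 89.14
Round up: n = 90.

90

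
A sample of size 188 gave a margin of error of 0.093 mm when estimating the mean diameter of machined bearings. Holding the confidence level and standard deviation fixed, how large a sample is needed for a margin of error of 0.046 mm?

Margin of error scales as 1/√n, so n₂ = n₁·(E₁/E₂)².
n₂ = 188 × (0.093/0.046)² = 188 × 4.087 = 768.36
Round up: n₂ = 769.

769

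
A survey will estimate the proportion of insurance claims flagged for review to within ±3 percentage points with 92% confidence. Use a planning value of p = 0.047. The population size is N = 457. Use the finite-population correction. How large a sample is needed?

n = 115

For a proportion with margin E = 0.03 at 92% confidence, z = 1.751.
n = p̂(1−p̂)(z/E)² = 0.047 × 0.953 × (1.751/0.03)² = 152.59 — call this n₀.
Finite-population correction with N = 457: n = n₀ / (1 + (n₀−1)/N) = 152.59 / 1.332 = 114.56
Round up: n = 115.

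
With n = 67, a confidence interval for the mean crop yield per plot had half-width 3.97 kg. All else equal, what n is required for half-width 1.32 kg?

Margin of error scales as 1/√n, so n₂ = n₁·(E₁/E₂)².
n₂ = 67 × (3.97/1.32)² = 67 × 9.046 = 606.08
Round up: n₂ = 607.

607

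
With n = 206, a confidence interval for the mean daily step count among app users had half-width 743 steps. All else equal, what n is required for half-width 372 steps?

Margin of error scales as 1/√n, so n₂ = n₁·(E₁/E₂)².
n₂ = 206 × (743/372)² = 206 × 3.989 = 821.73
Round up: n₂ = 822.

822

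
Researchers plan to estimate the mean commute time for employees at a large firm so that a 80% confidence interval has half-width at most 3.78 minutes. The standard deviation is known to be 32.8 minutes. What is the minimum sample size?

124

For a mean, the margin of error is E = z·σ/√n, so n = (zσ/E)².
At 80% confidence, z = 1.282.
n = (1.282 × 32.8 / 3.78)² = 123.75
Round up: n = 124.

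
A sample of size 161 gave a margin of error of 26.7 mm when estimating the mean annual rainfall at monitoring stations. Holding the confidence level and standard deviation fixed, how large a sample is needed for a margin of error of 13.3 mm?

Margin of error scales as 1/√n, so n₂ = n₁·(E₁/E₂)².
n₂ = 161 × (26.7/13.3)² = 161 × 4.03 = 648.83
Round up: n₂ = 649.

n = 649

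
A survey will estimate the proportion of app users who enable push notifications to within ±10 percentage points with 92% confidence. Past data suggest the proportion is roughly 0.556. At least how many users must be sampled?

76

For a proportion with margin E = 0.1 at 92% confidence, z = 1.751.
n = p̂(1−p̂)(z/E)² = 0.556 × 0.444 × (1.751/0.1)² = 75.69
Round up: n = 76.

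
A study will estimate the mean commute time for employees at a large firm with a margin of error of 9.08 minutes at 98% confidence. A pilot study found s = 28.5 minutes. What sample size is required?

For a mean, the margin of error is E = z·σ/√n, so n = (zσ/E)².
At 98% confidence, z = 2.326.
n = (2.326 × 28.5 / 9.08)² = 53.30
Round up: n = 54.

n = 54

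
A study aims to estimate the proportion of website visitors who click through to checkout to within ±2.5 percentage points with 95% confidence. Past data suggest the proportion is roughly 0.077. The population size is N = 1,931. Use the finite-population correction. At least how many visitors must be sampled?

357

For a proportion with margin E = 0.025 at 95% confidence, z = 1.960.
n = p̂(1−p̂)(z/E)² = 0.077 × 0.923 × (1.960/0.025)² = 436.84 — call this n₀.
Finite-population correction with N = 1,931: n = n₀ / (1 + (n₀−1)/N) = 436.84 / 1.226 = 356.31
Round up: n = 357.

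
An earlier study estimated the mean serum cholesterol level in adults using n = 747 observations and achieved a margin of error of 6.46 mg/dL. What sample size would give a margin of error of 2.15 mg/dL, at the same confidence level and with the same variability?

Margin of error scales as 1/√n, so n₂ = n₁·(E₁/E₂)².
n₂ = 747 × (6.46/2.15)² = 747 × 9.028 = 6743.92
Round up: n₂ = 6744.

n = 6744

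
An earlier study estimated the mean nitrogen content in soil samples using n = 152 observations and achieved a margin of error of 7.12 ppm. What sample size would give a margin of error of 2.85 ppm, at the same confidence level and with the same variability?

Margin of error scales as 1/√n, so n₂ = n₁·(E₁/E₂)².
n₂ = 152 × (7.12/2.85)² = 152 × 6.241 = 948.63
Round up: n₂ = 949.

n = 949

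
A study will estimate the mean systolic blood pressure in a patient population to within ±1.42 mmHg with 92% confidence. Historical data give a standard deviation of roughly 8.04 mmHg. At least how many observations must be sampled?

99

For a mean, the margin of error is E = z·σ/√n, so n = (zσ/E)².
At 92% confidence, z = 1.751.
n = (1.751 × 8.04 / 1.42)² = 98.29
Round up: n = 99.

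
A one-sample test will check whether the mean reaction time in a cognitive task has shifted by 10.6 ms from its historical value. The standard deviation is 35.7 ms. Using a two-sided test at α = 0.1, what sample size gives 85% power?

For a one-sample z-test, n = ((z_{α/2} + z_β)·σ/δ)².
z_{α/2} = 1.645 (two-sided α = 0.1); z_β = 1.036 (power 85% → β = 0.15).
n = (2.681 × 35.7 / 10.6)² = 81.53
Round up: n = 82.

n = 82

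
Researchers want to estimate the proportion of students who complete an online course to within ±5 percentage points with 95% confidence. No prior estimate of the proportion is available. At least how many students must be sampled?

For a proportion with margin E = 0.05 at 95% confidence, z = 1.960.
With no prior estimate, use p = 0.5, which maximizes p(1−p) at 0.25.
n = 0.25 × (z/E)² = 0.25 × (1.960/0.05)² = 384.16
Round up: n = 385.

n = 385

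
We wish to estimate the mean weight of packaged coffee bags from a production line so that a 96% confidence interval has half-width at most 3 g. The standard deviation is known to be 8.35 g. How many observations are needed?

33

For a mean, the margin of error is E = z·σ/√n, so n = (zσ/E)².
At 96% confidence, z = 2.054.
n = (2.054 × 8.35 / 3)² = 32.68
Round up: n = 33.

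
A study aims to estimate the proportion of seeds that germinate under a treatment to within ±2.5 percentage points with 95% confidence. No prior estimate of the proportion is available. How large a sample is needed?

n = 1537

For a proportion with margin E = 0.025 at 95% confidence, z = 1.960.
With no prior estimate, use p = 0.5, which maximizes p(1−p) at 0.25.
n = 0.25 × (z/E)² = 0.25 × (1.960/0.025)² = 1536.64
Round up: n = 1537.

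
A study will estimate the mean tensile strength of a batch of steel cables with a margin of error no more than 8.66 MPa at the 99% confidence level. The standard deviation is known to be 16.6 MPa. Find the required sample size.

n = 25

For a mean, the margin of error is E = z·σ/√n, so n = (zσ/E)².
At 99% confidence, z = 2.576.
n = (2.576 × 16.6 / 8.66)² = 24.38
Round up: n = 25.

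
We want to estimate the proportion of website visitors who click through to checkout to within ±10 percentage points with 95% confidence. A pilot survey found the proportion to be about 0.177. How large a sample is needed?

For a proportion with margin E = 0.1 at 95% confidence, z = 1.960.
n = p̂(1−p̂)(z/E)² = 0.177 × 0.823 × (1.960/0.1)² = 55.96
Round up: n = 56.

n = 56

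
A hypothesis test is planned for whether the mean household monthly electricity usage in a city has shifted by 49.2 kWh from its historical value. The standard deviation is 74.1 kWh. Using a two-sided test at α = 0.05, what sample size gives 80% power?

For a one-sample z-test, n = ((z_{α/2} + z_β)·σ/δ)².
z_{α/2} = 1.960 (two-sided α = 0.05); z_β = 0.842 (power 80% → β = 0.2).
n = (2.802 × 74.1 / 49.2)² = 17.81
Round up: n = 18.

18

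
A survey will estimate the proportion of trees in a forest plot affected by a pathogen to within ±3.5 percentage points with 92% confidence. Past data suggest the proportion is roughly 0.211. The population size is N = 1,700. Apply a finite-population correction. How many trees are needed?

For a proportion with margin E = 0.035 at 92% confidence, z = 1.751.
n = p̂(1−p̂)(z/E)² = 0.211 × 0.789 × (1.751/0.035)² = 416.67 — call this n₀.
Finite-population correction with N = 1,700: n = n₀ / (1 + (n₀−1)/N) = 416.67 / 1.245 = 334.67
Round up: n = 335.

n = 335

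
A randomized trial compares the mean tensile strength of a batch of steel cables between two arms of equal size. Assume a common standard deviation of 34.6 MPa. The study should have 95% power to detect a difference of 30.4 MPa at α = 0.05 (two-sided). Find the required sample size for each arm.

For two equal groups, n per group = 2·((z_{α/2} + z_β)·σ/δ)².
z_{α/2} = 1.960; z_β = 1.645 (power 95%).
n = 2 × (3.605 × 34.6 / 30.4)² = 2 × 16.84 = 33.68
Round up: n = 34 per group.

34 per group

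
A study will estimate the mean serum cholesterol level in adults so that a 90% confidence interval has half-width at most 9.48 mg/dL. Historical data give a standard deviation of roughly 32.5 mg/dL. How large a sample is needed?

For a mean, the margin of error is E = z·σ/√n, so n = (zσ/E)².
At 90% confidence, z = 1.645.
n = (1.645 × 32.5 / 9.48)² = 31.80
Round up: n = 32.

n = 32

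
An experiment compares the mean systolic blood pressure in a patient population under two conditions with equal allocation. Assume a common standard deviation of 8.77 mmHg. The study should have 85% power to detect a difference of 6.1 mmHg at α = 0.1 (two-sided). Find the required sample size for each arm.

30 per group

For two equal groups, n per group = 2·((z_{α/2} + z_β)·σ/δ)².
z_{α/2} = 1.645; z_β = 1.036 (power 85%).
n = 2 × (2.681 × 8.77 / 6.1)² = 2 × 14.86 = 29.72
Round up: n = 30 per group.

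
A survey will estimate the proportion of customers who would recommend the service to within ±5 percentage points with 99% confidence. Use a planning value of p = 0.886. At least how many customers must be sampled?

n = 269

For a proportion with margin E = 0.05 at 99% confidence, z = 2.576.
n = p̂(1−p̂)(z/E)² = 0.886 × 0.114 × (2.576/0.05)² = 268.10
Round up: n = 269.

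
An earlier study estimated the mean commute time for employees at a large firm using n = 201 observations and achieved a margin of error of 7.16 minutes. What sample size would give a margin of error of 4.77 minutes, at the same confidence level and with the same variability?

Margin of error scales as 1/√n, so n₂ = n₁·(E₁/E₂)².
n₂ = 201 × (7.16/4.77)² = 201 × 2.253 = 452.85
Round up: n₂ = 453.

453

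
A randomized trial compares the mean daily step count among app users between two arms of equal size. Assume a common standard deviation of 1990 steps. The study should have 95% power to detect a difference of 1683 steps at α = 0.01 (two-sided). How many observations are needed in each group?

50 per group

For two equal groups, n per group = 2·((z_{α/2} + z_β)·σ/δ)².
z_{α/2} = 2.576; z_β = 1.645 (power 95%).
n = 2 × (4.221 × 1990 / 1683)² = 2 × 24.91 = 49.82
Round up: n = 50 per group.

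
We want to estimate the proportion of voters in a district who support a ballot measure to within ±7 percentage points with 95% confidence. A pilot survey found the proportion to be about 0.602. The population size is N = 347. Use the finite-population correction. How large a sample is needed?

For a proportion with margin E = 0.07 at 95% confidence, z = 1.960.
n = p̂(1−p̂)(z/E)² = 0.602 × 0.398 × (1.960/0.07)² = 187.84 — call this n₀.
Finite-population correction with N = 347: n = n₀ / (1 + (n₀−1)/N) = 187.84 / 1.538 = 122.13
Round up: n = 123.

123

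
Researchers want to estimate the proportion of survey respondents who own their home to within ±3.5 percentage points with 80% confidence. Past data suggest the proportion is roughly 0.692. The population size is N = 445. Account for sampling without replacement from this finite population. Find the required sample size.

n = 175

For a proportion with margin E = 0.035 at 80% confidence, z = 1.282.
n = p̂(1−p̂)(z/E)² = 0.692 × 0.308 × (1.282/0.035)² = 285.95 — call this n₀.
Finite-population correction with N = 445: n = n₀ / (1 + (n₀−1)/N) = 285.95 / 1.64 = 174.36
Round up: n = 175.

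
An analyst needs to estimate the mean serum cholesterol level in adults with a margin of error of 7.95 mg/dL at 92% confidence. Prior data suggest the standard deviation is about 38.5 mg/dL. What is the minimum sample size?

For a mean, the margin of error is E = z·σ/√n, so n = (zσ/E)².
At 92% confidence, z = 1.751.
n = (1.751 × 38.5 / 7.95)² = 71.91
Round up: n = 72.

72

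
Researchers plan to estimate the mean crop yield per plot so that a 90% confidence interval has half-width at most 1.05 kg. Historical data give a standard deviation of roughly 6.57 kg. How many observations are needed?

For a mean, the margin of error is E = z·σ/√n, so n = (zσ/E)².
At 90% confidence, z = 1.645.
n = (1.645 × 6.57 / 1.05)² = 105.95
Round up: n = 106.

n = 106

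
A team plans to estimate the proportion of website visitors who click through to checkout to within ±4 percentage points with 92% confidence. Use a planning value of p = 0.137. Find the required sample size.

For a proportion with margin E = 0.04 at 92% confidence, z = 1.751.
n = p̂(1−p̂)(z/E)² = 0.137 × 0.863 × (1.751/0.04)² = 226.56
Round up: n = 227.

227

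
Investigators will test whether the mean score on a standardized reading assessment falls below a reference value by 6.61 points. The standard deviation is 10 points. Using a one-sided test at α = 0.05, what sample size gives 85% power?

n = 17

For a one-sample z-test, n = ((z_α + z_β)·σ/δ)².
z_α = 1.645 (one-sided α = 0.05); z_β = 1.036 (power 85% → β = 0.15).
n = (2.681 × 10 / 6.61)² = 16.45
Round up: n = 17.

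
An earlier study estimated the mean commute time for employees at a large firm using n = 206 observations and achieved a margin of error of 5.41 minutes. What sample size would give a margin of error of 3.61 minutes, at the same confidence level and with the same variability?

Margin of error scales as 1/√n, so n₂ = n₁·(E₁/E₂)².
n₂ = 206 × (5.41/3.61)² = 206 × 2.246 = 462.68
Round up: n₂ = 463.

463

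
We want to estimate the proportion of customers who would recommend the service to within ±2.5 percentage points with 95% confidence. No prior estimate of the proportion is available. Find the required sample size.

For a proportion with margin E = 0.025 at 95% confidence, z = 1.960.
With no prior estimate, use p = 0.5, which maximizes p(1−p) at 0.25.
n = 0.25 × (z/E)² = 0.25 × (1.960/0.025)² = 1536.64
Round up: n = 1537.

1537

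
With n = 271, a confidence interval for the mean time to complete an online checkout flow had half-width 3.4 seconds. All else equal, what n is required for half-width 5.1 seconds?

121

Margin of error scales as 1/√n, so n₂ = n₁·(E₁/E₂)².
n₂ = 271 × (3.4/5.1)² = 271 × 0.4444 = 120.43
Round up: n₂ = 121.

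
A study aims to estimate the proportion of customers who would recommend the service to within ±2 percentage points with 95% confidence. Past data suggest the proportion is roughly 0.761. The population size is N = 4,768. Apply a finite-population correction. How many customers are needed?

For a proportion with margin E = 0.02 at 95% confidence, z = 1.960.
n = p̂(1−p̂)(z/E)² = 0.761 × 0.239 × (1.960/0.02)² = 1746.77 — call this n₀.
Finite-population correction with N = 4,768: n = n₀ / (1 + (n₀−1)/N) = 1746.77 / 1.366 = 1278.75
Round up: n = 1279.

1279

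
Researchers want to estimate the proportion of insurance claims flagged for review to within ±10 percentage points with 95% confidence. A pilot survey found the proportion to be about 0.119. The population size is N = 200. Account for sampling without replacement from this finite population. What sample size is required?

For a proportion with margin E = 0.1 at 95% confidence, z = 1.960.
n = p̂(1−p̂)(z/E)² = 0.119 × 0.881 × (1.960/0.1)² = 40.27 — call this n₀.
Finite-population correction with N = 200: n = n₀ / (1 + (n₀−1)/N) = 40.27 / 1.196 = 33.67
Round up: n = 34.

n = 34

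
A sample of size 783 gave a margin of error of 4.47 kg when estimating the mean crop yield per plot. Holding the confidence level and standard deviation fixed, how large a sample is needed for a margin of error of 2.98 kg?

1762

Margin of error scales as 1/√n, so n₂ = n₁·(E₁/E₂)².
n₂ = 783 × (4.47/2.98)² = 783 × 2.25 = 1761.75
Round up: n₂ = 1762.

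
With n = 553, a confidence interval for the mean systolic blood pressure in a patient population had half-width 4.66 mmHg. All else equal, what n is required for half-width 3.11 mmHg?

Margin of error scales as 1/√n, so n₂ = n₁·(E₁/E₂)².
n₂ = 553 × (4.66/3.11)² = 553 × 2.245 = 1241.49
Round up: n₂ = 1242.

n = 1242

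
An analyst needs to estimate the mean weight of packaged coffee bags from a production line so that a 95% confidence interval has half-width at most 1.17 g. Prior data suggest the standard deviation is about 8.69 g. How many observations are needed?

212

For a mean, the margin of error is E = z·σ/√n, so n = (zσ/E)².
At 95% confidence, z = 1.960.
n = (1.960 × 8.69 / 1.17)² = 211.92
Round up: n = 212.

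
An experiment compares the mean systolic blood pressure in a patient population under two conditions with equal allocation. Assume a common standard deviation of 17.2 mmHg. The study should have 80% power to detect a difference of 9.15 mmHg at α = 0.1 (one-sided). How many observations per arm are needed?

32 per group

For two equal groups, n per group = 2·((z_α + z_β)·σ/δ)².
z_α = 1.282; z_β = 0.842 (power 80%).
n = 2 × (2.124 × 17.2 / 9.15)² = 2 × 15.94 = 31.88
Round up: n = 32 per group.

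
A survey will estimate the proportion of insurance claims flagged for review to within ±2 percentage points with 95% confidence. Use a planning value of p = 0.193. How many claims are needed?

For a proportion with margin E = 0.02 at 95% confidence, z = 1.960.
n = p̂(1−p̂)(z/E)² = 0.193 × 0.807 × (1.960/0.02)² = 1495.83
Round up: n = 1496.

1496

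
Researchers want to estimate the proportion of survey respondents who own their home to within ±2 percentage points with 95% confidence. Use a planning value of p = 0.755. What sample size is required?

For a proportion with margin E = 0.02 at 95% confidence, z = 1.960.
n = p̂(1−p̂)(z/E)² = 0.755 × 0.245 × (1.960/0.02)² = 1776.50
Round up: n = 1777.

1777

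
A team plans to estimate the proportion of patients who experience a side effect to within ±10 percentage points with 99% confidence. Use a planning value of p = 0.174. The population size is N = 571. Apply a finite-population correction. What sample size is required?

For a proportion with margin E = 0.1 at 99% confidence, z = 2.576.
n = p̂(1−p̂)(z/E)² = 0.174 × 0.826 × (2.576/0.1)² = 95.37 — call this n₀.
Finite-population correction with N = 571: n = n₀ / (1 + (n₀−1)/N) = 95.37 / 1.165 = 81.86
Round up: n = 82.

n = 82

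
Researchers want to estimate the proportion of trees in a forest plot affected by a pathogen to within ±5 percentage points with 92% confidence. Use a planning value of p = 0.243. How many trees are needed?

226

For a proportion with margin E = 0.05 at 92% confidence, z = 1.751.
n = p̂(1−p̂)(z/E)² = 0.243 × 0.757 × (1.751/0.05)² = 225.60
Round up: n = 226.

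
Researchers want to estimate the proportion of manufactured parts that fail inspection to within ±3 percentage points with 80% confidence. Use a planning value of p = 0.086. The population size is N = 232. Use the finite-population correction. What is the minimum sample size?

89

For a proportion with margin E = 0.03 at 80% confidence, z = 1.282.
n = p̂(1−p̂)(z/E)² = 0.086 × 0.914 × (1.282/0.03)² = 143.54 — call this n₀.
Finite-population correction with N = 232: n = n₀ / (1 + (n₀−1)/N) = 143.54 / 1.614 = 88.93
Round up: n = 89.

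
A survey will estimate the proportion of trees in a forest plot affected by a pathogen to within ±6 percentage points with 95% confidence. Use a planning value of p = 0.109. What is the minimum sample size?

For a proportion with margin E = 0.06 at 95% confidence, z = 1.960.
n = p̂(1−p̂)(z/E)² = 0.109 × 0.891 × (1.960/0.06)² = 103.64
Round up: n = 104.

n = 104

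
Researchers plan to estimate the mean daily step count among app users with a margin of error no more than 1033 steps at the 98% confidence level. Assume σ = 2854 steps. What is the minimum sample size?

For a mean, the margin of error is E = z·σ/√n, so n = (zσ/E)².
At 98% confidence, z = 2.326.
n = (2.326 × 2854 / 1033)² = 41.30
Round up: n = 42.

42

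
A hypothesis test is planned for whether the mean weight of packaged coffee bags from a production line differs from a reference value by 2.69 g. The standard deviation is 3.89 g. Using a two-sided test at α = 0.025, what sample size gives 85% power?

23

For a one-sample z-test, n = ((z_{α/2} + z_β)·σ/δ)².
z_{α/2} = 2.241 (two-sided α = 0.025); z_β = 1.036 (power 85% → β = 0.15).
n = (3.277 × 3.89 / 2.69)² = 22.46
Round up: n = 23.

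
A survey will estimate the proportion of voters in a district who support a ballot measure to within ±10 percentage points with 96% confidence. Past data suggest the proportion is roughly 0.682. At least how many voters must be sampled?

For a proportion with margin E = 0.1 at 96% confidence, z = 2.054.
n = p̂(1−p̂)(z/E)² = 0.682 × 0.318 × (2.054/0.1)² = 91.50
Round up: n = 92.

92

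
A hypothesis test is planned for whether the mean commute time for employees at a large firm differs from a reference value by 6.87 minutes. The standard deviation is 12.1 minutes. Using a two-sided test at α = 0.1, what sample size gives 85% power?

23

For a one-sample z-test, n = ((z_{α/2} + z_β)·σ/δ)².
z_{α/2} = 1.645 (two-sided α = 0.1); z_β = 1.036 (power 85% → β = 0.15).
n = (2.681 × 12.1 / 6.87)² = 22.30
Round up: n = 23.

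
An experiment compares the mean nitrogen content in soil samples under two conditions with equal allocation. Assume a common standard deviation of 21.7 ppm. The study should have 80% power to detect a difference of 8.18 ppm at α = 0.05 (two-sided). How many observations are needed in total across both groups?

222 total

For two equal groups, n per group = 2·((z_{α/2} + z_β)·σ/δ)².
z_{α/2} = 1.960; z_β = 0.842 (power 80%).
n = 2 × (2.802 × 21.7 / 8.18)² = 2 × 55.25 = 110.50
Round up: n = 111 per group.
Total across both groups: 2 × 111 = 222.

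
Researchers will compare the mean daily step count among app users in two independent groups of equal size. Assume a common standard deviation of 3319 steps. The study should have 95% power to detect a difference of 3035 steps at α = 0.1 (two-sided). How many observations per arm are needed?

26 per group

For two equal groups, n per group = 2·((z_{α/2} + z_β)·σ/δ)².
z_{α/2} = 1.645; z_β = 1.645 (power 95%).
n = 2 × (3.290 × 3319 / 3035)² = 2 × 12.94 = 25.88
Round up: n = 26 per group.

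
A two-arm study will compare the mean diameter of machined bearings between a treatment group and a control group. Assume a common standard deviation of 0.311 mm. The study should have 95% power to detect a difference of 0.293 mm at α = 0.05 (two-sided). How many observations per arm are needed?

30 per group

For two equal groups, n per group = 2·((z_{α/2} + z_β)·σ/δ)².
z_{α/2} = 1.960; z_β = 1.645 (power 95%).
n = 2 × (3.605 × 0.311 / 0.293)² = 2 × 14.64 = 29.28
Round up: n = 30 per group.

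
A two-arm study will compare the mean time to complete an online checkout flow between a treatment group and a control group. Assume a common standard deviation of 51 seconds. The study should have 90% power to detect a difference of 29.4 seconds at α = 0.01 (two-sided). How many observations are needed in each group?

90 per group

For two equal groups, n per group = 2·((z_{α/2} + z_β)·σ/δ)².
z_{α/2} = 2.576; z_β = 1.282 (power 90%).
n = 2 × (3.858 × 51 / 29.4)² = 2 × 44.79 = 89.58
Round up: n = 90 per group.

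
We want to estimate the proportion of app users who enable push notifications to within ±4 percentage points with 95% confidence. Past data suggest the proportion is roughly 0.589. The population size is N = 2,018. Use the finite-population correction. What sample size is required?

For a proportion with margin E = 0.04 at 95% confidence, z = 1.960.
n = p̂(1−p̂)(z/E)² = 0.589 × 0.411 × (1.960/0.04)² = 581.23 — call this n₀.
Finite-population correction with N = 2,018: n = n₀ / (1 + (n₀−1)/N) = 581.23 / 1.288 = 451.27
Round up: n = 452.

452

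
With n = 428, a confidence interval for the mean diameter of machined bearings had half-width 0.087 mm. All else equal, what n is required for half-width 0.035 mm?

n = 2645

Margin of error scales as 1/√n, so n₂ = n₁·(E₁/E₂)².
n₂ = 428 × (0.087/0.035)² = 428 × 6.179 = 2644.61
Round up: n₂ = 2645.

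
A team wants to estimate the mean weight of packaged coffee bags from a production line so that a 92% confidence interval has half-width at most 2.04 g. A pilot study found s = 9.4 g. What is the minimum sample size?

n = 66

For a mean, the margin of error is E = z·σ/√n, so n = (zσ/E)².
At 92% confidence, z = 1.751.
n = (1.751 × 9.4 / 2.04)² = 65.10
Round up: n = 66.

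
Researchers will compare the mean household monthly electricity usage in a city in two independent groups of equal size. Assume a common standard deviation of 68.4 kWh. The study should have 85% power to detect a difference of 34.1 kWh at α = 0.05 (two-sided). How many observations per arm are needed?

For two equal groups, n per group = 2·((z_{α/2} + z_β)·σ/δ)².
z_{α/2} = 1.960; z_β = 1.036 (power 85%).
n = 2 × (2.996 × 68.4 / 34.1)² = 2 × 36.11 = 72.22
Round up: n = 73 per group.

73 per group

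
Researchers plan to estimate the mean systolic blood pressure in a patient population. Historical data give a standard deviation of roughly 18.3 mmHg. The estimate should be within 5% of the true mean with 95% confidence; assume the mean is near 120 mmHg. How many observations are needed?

For a mean, the margin of error is E = z·σ/√n, so n = (zσ/E)².
At 95% confidence, z = 1.960.
E = 5% of 120 = 6 mmHg.
n = (1.960 × 18.3 / 6)² = 35.74
Round up: n = 36.

n = 36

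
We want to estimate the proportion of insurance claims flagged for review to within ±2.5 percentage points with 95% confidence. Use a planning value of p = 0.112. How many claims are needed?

612

For a proportion with margin E = 0.025 at 95% confidence, z = 1.960.
n = p̂(1−p̂)(z/E)² = 0.112 × 0.888 × (1.960/0.025)² = 611.31
Round up: n = 612.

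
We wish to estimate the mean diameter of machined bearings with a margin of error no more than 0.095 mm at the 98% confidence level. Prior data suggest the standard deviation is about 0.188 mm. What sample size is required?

For a mean, the margin of error is E = z·σ/√n, so n = (zσ/E)².
At 98% confidence, z = 2.326.
n = (2.326 × 0.188 / 0.095)² = 21.19
Round up: n = 22.

22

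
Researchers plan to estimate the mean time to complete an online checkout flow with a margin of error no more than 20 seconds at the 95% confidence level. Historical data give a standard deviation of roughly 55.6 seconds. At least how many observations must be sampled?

30

For a mean, the margin of error is E = z·σ/√n, so n = (zσ/E)².
At 95% confidence, z = 1.960.
n = (1.960 × 55.6 / 20)² = 29.69
Round up: n = 30.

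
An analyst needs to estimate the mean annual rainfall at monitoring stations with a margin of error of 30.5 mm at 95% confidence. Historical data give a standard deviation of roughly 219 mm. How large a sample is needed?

For a mean, the margin of error is E = z·σ/√n, so n = (zσ/E)².
At 95% confidence, z = 1.960.
n = (1.960 × 219 / 30.5)² = 198.06
Round up: n = 199.

n = 199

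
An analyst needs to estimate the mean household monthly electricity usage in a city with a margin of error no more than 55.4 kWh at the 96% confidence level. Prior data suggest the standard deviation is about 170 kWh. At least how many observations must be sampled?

For a mean, the margin of error is E = z·σ/√n, so n = (zσ/E)².
At 96% confidence, z = 2.054.
n = (2.054 × 170 / 55.4)² = 39.73
Round up: n = 40.

n = 40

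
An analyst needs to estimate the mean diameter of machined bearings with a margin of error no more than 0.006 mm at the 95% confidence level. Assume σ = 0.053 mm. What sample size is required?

n = 300

For a mean, the margin of error is E = z·σ/√n, so n = (zσ/E)².
At 95% confidence, z = 1.960.
n = (1.960 × 0.053 / 0.006)² = 299.75
Round up: n = 300.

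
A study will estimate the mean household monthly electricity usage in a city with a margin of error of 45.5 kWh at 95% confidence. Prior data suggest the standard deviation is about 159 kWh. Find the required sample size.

47

For a mean, the margin of error is E = z·σ/√n, so n = (zσ/E)².
At 95% confidence, z = 1.960.
n = (1.960 × 159 / 45.5)² = 46.91
Round up: n = 47.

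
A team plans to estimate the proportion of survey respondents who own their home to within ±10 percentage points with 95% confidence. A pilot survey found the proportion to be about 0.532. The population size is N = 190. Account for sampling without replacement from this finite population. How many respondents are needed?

For a proportion with margin E = 0.1 at 95% confidence, z = 1.960.
n = p̂(1−p̂)(z/E)² = 0.532 × 0.468 × (1.960/0.1)² = 95.65 — call this n₀.
Finite-population correction with N = 190: n = n₀ / (1 + (n₀−1)/N) = 95.65 / 1.498 = 63.85
Round up: n = 64.

n = 64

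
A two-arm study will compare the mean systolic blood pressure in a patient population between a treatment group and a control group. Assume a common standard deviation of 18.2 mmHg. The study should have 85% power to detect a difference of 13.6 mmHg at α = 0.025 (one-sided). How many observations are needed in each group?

For two equal groups, n per group = 2·((z_α + z_β)·σ/δ)².
z_α = 1.960; z_β = 1.036 (power 85%).
n = 2 × (2.996 × 18.2 / 13.6)² = 2 × 16.07 = 32.14
Round up: n = 33 per group.

33 per group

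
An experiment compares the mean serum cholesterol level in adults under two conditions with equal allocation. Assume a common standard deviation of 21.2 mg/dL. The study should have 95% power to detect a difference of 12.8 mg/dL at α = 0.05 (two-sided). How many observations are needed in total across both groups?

For two equal groups, n per group = 2·((z_{α/2} + z_β)·σ/δ)².
z_{α/2} = 1.960; z_β = 1.645 (power 95%).
n = 2 × (3.605 × 21.2 / 12.8)² = 2 × 35.65 = 71.30
Round up: n = 72 per group.
Total across both groups: 2 × 72 = 144.

144 total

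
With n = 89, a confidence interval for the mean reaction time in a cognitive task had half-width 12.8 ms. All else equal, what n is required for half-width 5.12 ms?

Margin of error scales as 1/√n, so n₂ = n₁·(E₁/E₂)².
n₂ = 89 × (12.8/5.12)² = 89 × 6.25 = 556.25
Round up: n₂ = 557.

557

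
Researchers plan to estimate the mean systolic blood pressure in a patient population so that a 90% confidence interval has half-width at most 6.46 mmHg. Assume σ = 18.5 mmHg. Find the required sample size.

For a mean, the margin of error is E = z·σ/√n, so n = (zσ/E)².
At 90% confidence, z = 1.645.
n = (1.645 × 18.5 / 6.46)² = 22.19
Round up: n = 23.

n = 23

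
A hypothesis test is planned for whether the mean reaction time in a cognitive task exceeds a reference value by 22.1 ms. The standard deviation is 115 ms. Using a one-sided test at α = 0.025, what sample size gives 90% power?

n = 285

For a one-sample z-test, n = ((z_α + z_β)·σ/δ)².
z_α = 1.960 (one-sided α = 0.025); z_β = 1.282 (power 90% → β = 0.1).
n = (3.242 × 115 / 22.1)² = 284.60
Round up: n = 285.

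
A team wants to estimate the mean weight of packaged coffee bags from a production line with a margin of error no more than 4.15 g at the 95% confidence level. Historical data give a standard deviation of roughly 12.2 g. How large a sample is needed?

For a mean, the margin of error is E = z·σ/√n, so n = (zσ/E)².
At 95% confidence, z = 1.960.
n = (1.960 × 12.2 / 4.15)² = 33.20
Round up: n = 34.

34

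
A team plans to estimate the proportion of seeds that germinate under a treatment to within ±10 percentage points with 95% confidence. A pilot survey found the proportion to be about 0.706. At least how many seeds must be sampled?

For a proportion with margin E = 0.1 at 95% confidence, z = 1.960.
n = p̂(1−p̂)(z/E)² = 0.706 × 0.294 × (1.960/0.1)² = 79.74
Round up: n = 80.

80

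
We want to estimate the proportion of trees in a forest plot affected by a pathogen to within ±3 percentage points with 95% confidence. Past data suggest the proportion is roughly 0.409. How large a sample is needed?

n = 1032

For a proportion with margin E = 0.03 at 95% confidence, z = 1.960.
n = p̂(1−p̂)(z/E)² = 0.409 × 0.591 × (1.960/0.03)² = 1031.76
Round up: n = 1032.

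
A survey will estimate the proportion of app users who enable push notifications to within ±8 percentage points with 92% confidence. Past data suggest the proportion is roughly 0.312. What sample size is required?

For a proportion with margin E = 0.08 at 92% confidence, z = 1.751.
n = p̂(1−p̂)(z/E)² = 0.312 × 0.688 × (1.751/0.08)² = 102.83
Round up: n = 103.

103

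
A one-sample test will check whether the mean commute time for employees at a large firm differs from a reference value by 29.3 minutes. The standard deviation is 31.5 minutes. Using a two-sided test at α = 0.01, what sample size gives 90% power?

n = 18

For a one-sample z-test, n = ((z_{α/2} + z_β)·σ/δ)².
z_{α/2} = 2.576 (two-sided α = 0.01); z_β = 1.282 (power 90% → β = 0.1).
n = (3.858 × 31.5 / 29.3)² = 17.20
Round up: n = 18.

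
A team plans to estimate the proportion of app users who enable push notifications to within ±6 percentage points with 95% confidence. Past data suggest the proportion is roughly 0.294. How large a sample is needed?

For a proportion with margin E = 0.06 at 95% confidence, z = 1.960.
n = p̂(1−p̂)(z/E)² = 0.294 × 0.706 × (1.960/0.06)² = 221.49
Round up: n = 222.

222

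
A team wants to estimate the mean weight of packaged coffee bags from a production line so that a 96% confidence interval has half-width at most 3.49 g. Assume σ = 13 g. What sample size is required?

59

For a mean, the margin of error is E = z·σ/√n, so n = (zσ/E)².
At 96% confidence, z = 2.054.
n = (2.054 × 13 / 3.49)² = 58.54
Round up: n = 59.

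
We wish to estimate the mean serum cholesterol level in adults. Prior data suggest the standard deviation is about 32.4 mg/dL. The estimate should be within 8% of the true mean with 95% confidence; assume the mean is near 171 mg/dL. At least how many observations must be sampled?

For a mean, the margin of error is E = z·σ/√n, so n = (zσ/E)².
At 95% confidence, z = 1.960.
E = 8% of 171 = 13.68 mg/dL.
n = (1.960 × 32.4 / 13.68)² = 21.55
Round up: n = 22.

n = 22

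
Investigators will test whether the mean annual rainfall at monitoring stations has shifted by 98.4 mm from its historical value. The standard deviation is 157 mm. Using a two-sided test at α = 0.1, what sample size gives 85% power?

For a one-sample z-test, n = ((z_{α/2} + z_β)·σ/δ)².
z_{α/2} = 1.645 (two-sided α = 0.1); z_β = 1.036 (power 85% → β = 0.15).
n = (2.681 × 157 / 98.4)² = 18.30
Round up: n = 19.

n = 19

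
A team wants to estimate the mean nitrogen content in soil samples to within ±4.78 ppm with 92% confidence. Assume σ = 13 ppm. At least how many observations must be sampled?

23

For a mean, the margin of error is E = z·σ/√n, so n = (zσ/E)².
At 92% confidence, z = 1.751.
n = (1.751 × 13 / 4.78)² = 22.68
Round up: n = 23.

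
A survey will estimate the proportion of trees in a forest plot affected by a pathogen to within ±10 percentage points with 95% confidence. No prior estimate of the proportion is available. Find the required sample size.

n = 97

For a proportion with margin E = 0.1 at 95% confidence, z = 1.960.
With no prior estimate, use p = 0.5, which maximizes p(1−p) at 0.25.
n = 0.25 × (z/E)² = 0.25 × (1.960/0.1)² = 96.04
Round up: n = 97.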